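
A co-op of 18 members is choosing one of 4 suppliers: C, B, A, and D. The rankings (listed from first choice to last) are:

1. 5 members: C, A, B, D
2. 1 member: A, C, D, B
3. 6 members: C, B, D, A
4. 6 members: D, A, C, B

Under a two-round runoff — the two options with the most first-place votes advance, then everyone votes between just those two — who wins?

Round 1 first-place votes: C 11, B 0, A 1, D 6.
C and D advance.
Runoff: C is preferred to D by 12 voters; D by 6.
C wins the runoff.

C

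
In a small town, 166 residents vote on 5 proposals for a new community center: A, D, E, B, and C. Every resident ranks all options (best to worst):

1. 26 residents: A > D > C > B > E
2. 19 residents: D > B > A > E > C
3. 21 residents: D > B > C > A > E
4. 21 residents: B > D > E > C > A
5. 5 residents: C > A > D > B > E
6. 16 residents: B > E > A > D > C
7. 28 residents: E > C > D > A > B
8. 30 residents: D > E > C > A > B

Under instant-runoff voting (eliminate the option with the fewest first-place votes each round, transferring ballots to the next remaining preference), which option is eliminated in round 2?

E

Round 1: A 26, D 70, E 28, B 37, C 5. Eliminate C.
Round 2: A 31, D 70, E 28, B 37. Eliminate E.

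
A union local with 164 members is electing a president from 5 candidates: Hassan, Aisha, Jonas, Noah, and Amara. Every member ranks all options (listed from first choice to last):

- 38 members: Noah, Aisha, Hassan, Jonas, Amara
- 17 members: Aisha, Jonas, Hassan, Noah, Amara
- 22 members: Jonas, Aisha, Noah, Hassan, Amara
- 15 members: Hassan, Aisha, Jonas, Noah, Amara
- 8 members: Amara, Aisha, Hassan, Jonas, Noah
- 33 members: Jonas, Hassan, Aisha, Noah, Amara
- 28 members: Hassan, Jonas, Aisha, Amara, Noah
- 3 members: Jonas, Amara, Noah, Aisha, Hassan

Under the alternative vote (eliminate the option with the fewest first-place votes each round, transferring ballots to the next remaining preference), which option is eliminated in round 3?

Round 1: Hassan 43, Aisha 17, Jonas 58, Noah 38, Amara 8. Eliminate Amara.
Round 2: Hassan 43, Aisha 25, Jonas 58, Noah 38. Eliminate Aisha.
Round 3: Hassan 51, Jonas 75, Noah 38. Eliminate Noah.

Noah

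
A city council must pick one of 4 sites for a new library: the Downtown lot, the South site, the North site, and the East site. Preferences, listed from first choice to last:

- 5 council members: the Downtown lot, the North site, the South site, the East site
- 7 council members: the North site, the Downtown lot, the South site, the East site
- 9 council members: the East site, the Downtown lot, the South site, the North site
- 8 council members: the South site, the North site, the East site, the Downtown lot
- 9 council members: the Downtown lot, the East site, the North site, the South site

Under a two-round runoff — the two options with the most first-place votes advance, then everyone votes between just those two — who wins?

Round 1 first-place votes: the Downtown lot 14, the South site 8, the North site 7, the East site 9.
the Downtown lot and the East site advance.
Runoff: the Downtown lot is preferred to the East site by 21 voters; the East site by 17.
the Downtown lot wins the runoff.

the Downtown lot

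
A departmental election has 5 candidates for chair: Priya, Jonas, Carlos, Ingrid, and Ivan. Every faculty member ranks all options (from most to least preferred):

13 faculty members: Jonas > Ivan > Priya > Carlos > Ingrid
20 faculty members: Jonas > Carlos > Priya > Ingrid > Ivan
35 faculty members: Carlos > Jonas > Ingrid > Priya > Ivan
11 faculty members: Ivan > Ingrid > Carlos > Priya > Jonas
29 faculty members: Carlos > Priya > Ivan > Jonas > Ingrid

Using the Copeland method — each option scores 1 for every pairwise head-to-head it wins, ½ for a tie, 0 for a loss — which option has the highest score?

Carlos

Priya: beats Ingrid and Ivan; loses to Jonas and Carlos → score 2.
Jonas: beats Priya, Ingrid, and Ivan; loses to Carlos → score 3.
Carlos: beats Priya, Jonas, Ingrid, and Ivan → score 4.
Ingrid: beats Ivan; loses to Priya, Jonas, and Carlos → score 1.
Ivan: loses to Priya, Jonas, Carlos, and Ingrid → score 0.
Carlos has the best pairwise record.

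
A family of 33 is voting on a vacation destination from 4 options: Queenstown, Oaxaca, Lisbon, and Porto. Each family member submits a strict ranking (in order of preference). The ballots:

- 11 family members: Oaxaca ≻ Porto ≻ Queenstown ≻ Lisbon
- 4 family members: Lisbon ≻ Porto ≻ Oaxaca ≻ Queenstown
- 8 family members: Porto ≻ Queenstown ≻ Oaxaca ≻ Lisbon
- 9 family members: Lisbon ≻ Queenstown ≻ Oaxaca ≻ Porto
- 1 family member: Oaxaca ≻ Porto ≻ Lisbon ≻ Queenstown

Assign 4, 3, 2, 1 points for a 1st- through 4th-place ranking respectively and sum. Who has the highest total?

Queenstown: 11·2 + 4·1 + 8·3 + 9·3 + 1·1 = 78
Oaxaca: 11·4 + 4·2 + 8·2 + 9·2 + 1·4 = 90
Lisbon: 11·1 + 4·4 + 8·1 + 9·4 + 1·2 = 73
Porto: 11·3 + 4·3 + 8·4 + 9·1 + 1·3 = 89
Oaxaca has the highest Borda score (90).

Oaxaca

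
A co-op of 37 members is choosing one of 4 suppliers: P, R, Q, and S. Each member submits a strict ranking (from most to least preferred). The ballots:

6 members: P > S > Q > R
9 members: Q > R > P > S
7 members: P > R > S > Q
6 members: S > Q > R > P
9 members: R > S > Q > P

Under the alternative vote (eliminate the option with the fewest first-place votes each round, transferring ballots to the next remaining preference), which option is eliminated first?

S

Round 1: P 13, R 9, Q 9, S 6. Eliminate S.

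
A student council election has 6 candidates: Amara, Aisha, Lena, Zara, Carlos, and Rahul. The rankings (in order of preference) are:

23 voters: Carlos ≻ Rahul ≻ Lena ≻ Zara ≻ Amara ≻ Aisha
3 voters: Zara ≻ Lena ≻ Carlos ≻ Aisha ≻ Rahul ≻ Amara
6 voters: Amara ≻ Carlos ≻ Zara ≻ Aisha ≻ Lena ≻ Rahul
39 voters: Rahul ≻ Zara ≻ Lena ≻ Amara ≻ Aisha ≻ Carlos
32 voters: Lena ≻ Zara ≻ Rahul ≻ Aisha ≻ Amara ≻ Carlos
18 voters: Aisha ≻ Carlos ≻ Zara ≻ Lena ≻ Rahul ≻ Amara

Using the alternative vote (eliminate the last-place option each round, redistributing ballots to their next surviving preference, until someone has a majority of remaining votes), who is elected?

Round 1: Amara 6, Aisha 18, Lena 32, Zara 3, Carlos 23, Rahul 39. Eliminate Zara.
Round 2: Amara 6, Aisha 18, Lena 35, Carlos 23, Rahul 39. Eliminate Amara.
Round 3: Aisha 18, Lena 35, Carlos 29, Rahul 39. Eliminate Aisha.
Round 4: Lena 35, Carlos 47, Rahul 39. Eliminate Lena.
Round 5: Carlos 50, Rahul 71. Rahul has a majority.

Rahul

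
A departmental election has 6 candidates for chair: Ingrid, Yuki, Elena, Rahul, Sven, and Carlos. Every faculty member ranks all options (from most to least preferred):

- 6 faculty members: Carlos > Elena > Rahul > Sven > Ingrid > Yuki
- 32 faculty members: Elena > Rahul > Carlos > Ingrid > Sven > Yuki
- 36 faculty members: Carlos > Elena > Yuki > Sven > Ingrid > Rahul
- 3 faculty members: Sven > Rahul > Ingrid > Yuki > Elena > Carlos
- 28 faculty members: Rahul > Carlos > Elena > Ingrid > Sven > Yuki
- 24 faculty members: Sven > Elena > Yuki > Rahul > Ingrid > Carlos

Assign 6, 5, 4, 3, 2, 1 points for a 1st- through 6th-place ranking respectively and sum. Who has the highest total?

Elena

Ingrid: 6·2 + 32·3 + 36·2 + 3·4 + 28·3 + 24·2 = 324
Yuki: 6·1 + 32·1 + 36·4 + 3·3 + 28·1 + 24·4 = 315
Elena: 6·5 + 32·6 + 36·5 + 3·2 + 28·4 + 24·5 = 640
Rahul: 6·4 + 32·5 + 36·1 + 3·5 + 28·6 + 24·3 = 475
Sven: 6·3 + 32·2 + 36·3 + 3·6 + 28·2 + 24·6 = 408
Carlos: 6·6 + 32·4 + 36·6 + 3·1 + 28·5 + 24·1 = 547
Elena has the highest Borda score (640).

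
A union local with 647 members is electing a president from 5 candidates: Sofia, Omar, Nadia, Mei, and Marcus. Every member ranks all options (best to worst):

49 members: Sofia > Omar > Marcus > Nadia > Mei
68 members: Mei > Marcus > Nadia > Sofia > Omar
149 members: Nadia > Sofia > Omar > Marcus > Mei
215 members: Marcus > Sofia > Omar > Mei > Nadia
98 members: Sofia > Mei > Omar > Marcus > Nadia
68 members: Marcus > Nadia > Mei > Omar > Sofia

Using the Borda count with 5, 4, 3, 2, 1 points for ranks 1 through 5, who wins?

Sofia: 49·5 + 68·2 + 149·4 + 215·4 + 98·5 + 68·1 = 2395
Omar: 49·4 + 68·1 + 149·3 + 215·3 + 98·3 + 68·2 = 1786
Nadia: 49·2 + 68·3 + 149·5 + 215·1 + 98·1 + 68·4 = 1632
Mei: 49·1 + 68·5 + 149·1 + 215·2 + 98·4 + 68·3 = 1564
Marcus: 49·3 + 68·4 + 149·2 + 215·5 + 98·2 + 68·5 = 2328
Sofia has the highest Borda score (2395).

Sofia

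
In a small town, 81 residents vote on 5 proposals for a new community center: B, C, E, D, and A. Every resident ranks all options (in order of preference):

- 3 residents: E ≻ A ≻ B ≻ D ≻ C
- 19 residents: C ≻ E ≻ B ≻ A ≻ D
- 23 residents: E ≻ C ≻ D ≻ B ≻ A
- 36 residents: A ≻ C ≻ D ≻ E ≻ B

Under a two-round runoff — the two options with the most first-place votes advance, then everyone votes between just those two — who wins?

E

Round 1 first-place votes: B 0, C 19, E 26, D 0, A 36.
A and E advance.
Runoff: A is preferred to E by 36 voters; E by 45.
E wins the runoff.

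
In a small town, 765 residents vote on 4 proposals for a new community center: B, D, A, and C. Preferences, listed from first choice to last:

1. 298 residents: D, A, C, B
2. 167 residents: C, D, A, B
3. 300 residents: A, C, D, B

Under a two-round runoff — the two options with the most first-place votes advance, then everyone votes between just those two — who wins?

Round 1 first-place votes: B 0, D 298, A 300, C 167.
A and D advance.
Runoff: A is preferred to D by 300 voters; D by 465.
D wins the runoff.

D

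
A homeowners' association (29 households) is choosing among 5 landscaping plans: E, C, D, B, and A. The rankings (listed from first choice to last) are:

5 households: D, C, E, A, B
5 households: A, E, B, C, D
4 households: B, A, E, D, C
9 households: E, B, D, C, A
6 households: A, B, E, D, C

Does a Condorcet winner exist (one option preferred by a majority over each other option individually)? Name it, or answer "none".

A

A vs E: 15–14 for A.
A vs C: 15–14 for A.
A vs D: 15–14 for A.
A vs B: 16–13 for A.
A beats every other option head-to-head.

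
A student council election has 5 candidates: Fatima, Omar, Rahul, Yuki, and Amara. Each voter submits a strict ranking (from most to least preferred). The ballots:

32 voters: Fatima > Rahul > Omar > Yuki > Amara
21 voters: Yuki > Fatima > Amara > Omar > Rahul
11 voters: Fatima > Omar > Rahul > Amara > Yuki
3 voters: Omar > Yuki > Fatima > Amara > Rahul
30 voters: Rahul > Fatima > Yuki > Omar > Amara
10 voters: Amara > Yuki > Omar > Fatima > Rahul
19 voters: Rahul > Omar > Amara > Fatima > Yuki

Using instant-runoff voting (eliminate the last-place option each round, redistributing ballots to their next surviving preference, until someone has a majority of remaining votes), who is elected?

Fatima

Round 1: Fatima 43, Omar 3, Rahul 49, Yuki 21, Amara 10. Eliminate Omar.
Round 2: Fatima 43, Rahul 49, Yuki 24, Amara 10. Eliminate Amara.
Round 3: Fatima 43, Rahul 49, Yuki 34. Eliminate Yuki.
Round 4: Fatima 77, Rahul 49. Fatima has a majority.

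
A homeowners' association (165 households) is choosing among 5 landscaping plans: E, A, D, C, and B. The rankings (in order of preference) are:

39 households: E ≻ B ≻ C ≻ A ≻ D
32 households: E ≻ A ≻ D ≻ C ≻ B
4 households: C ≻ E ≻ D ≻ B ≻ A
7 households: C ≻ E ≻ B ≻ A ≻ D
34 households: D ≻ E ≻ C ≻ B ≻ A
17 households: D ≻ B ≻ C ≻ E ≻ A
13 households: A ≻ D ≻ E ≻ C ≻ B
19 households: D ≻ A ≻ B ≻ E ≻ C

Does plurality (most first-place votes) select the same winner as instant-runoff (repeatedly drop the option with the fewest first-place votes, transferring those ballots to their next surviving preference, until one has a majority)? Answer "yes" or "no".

Plurality — first-place votes: E 71, A 13, D 70, C 11, B 0. Winner: E.
Instant-runoff — R1 E 71, A 13, D 70, C 11, B 0 (B out); R2 E 71, A 13, D 70, C 11 (C out); R3 E 82, A 13, D 70 (A out); R4 E 82, D 83 (D winner). Winner: D.
The two methods disagree.

no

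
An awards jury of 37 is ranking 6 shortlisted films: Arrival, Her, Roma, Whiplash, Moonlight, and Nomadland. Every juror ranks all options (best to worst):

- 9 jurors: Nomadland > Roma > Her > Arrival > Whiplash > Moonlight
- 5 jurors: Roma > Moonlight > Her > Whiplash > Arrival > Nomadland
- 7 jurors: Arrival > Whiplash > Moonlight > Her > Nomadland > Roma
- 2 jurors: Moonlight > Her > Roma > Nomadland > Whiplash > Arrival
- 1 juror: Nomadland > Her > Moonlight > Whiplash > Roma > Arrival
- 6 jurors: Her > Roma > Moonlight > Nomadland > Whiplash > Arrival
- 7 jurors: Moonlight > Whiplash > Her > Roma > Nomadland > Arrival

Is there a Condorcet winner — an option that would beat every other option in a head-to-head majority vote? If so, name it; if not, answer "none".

none

Checking pairwise contests:
Her beats Arrival 30–7.
Moonlight beats Her 21–16.
Her beats Roma 23–14.
Her beats Whiplash 23–14.
Roma beats Moonlight 20–17.
Her beats Nomadland 27–10.
Every option loses at least one head-to-head, so there is no Condorcet winner.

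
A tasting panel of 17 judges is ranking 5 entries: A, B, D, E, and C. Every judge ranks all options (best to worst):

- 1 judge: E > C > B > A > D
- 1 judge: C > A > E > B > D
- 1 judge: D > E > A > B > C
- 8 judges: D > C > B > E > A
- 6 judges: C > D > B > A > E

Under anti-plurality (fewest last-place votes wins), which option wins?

B

Last-place votes: A 8, B 0, D 2, E 6, C 1.
B is ranked last by the fewest voters, so B wins.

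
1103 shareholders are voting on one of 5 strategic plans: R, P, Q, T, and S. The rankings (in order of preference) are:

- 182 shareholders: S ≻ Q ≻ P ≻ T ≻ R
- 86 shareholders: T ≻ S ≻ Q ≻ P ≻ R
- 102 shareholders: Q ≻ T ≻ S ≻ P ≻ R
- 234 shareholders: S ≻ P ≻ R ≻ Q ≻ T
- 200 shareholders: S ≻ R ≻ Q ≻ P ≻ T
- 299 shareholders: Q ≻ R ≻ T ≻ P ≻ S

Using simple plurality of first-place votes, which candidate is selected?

S

First-place votes: R 0, P 0, Q 401, T 86, S 616.
S has the most first-place votes.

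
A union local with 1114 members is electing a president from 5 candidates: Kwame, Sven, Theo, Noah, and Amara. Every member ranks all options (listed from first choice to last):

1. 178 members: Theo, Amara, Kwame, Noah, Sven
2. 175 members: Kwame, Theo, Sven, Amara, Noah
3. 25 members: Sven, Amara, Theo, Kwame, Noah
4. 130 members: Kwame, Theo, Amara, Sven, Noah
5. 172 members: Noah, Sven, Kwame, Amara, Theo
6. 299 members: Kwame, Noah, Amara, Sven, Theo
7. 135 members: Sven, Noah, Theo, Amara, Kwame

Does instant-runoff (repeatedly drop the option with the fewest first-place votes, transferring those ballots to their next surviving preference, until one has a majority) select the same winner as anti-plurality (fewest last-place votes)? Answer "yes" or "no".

Instant-runoff — R1 Kwame 604, Sven 160, Theo 178, Noah 172, Amara 0 (Kwame winner). Winner: Kwame.
Anti-plurality — last-place votes: Kwame 135, Sven 178, Theo 471, Noah 330, Amara 0. Winner: Amara.
The two methods disagree.

no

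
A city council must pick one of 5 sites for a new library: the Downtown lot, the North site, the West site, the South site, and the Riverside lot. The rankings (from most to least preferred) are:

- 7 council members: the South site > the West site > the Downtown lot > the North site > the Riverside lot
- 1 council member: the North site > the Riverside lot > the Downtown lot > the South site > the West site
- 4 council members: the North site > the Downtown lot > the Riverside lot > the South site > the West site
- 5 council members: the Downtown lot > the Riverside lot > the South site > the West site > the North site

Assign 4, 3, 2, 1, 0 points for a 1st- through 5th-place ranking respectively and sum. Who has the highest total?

the Downtown lot

the Downtown lot: 7·2 + 1·2 + 4·3 + 5·4 = 48
the North site: 7·1 + 1·4 + 4·4 + 5·0 = 27
the West site: 7·3 + 1·0 + 4·0 + 5·1 = 26
the South site: 7·4 + 1·1 + 4·1 + 5·2 = 43
the Riverside lot: 7·0 + 1·3 + 4·2 + 5·3 = 26
the Downtown lot has the highest Borda score (48).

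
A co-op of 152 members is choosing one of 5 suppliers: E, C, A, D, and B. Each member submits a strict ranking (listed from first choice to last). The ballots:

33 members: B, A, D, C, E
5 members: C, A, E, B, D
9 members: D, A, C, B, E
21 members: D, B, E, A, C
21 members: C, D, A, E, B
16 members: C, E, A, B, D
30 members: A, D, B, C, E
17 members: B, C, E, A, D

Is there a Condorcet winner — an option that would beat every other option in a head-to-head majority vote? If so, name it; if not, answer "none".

A vs E: 98–54 for A.
A vs C: 93–59 for A.
A vs D: 101–51 for A.
A vs B: 81–71 for A.
A beats every other option head-to-head.

A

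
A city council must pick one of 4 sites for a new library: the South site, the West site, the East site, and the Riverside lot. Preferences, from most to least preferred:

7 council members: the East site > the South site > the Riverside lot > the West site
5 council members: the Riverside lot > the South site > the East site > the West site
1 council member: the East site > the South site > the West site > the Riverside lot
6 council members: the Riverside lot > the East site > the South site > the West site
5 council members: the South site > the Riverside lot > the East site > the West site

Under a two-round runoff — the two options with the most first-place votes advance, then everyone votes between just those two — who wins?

the Riverside lot

Round 1 first-place votes: the South site 5, the West site 0, the East site 8, the Riverside lot 11.
the Riverside lot and the East site advance.
Runoff: the Riverside lot is preferred to the East site by 16 voters; the East site by 8.
the Riverside lot wins the runoff.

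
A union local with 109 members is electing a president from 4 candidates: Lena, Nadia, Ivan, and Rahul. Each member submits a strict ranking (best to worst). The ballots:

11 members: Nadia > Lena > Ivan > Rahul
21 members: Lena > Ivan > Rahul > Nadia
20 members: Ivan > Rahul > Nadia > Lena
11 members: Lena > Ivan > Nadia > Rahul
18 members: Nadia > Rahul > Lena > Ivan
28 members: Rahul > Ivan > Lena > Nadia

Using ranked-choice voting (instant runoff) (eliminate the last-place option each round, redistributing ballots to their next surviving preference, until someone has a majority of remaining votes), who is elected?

Rahul

Round 1: Lena 32, Nadia 29, Ivan 20, Rahul 28. Eliminate Ivan.
Round 2: Lena 32, Nadia 29, Rahul 48. Eliminate Nadia.
Round 3: Lena 43, Rahul 66. Rahul has a majority.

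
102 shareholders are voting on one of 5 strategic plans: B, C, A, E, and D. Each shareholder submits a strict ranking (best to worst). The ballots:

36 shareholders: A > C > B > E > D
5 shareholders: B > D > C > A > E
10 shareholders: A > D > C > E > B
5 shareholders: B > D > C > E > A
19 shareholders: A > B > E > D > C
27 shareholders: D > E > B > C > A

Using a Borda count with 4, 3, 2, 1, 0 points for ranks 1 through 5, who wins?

B: 36·2 + 5·4 + 10·0 + 5·4 + 19·3 + 27·2 = 223
C: 36·3 + 5·2 + 10·2 + 5·2 + 19·0 + 27·1 = 175
A: 36·4 + 5·1 + 10·4 + 5·0 + 19·4 + 27·0 = 265
E: 36·1 + 5·0 + 10·1 + 5·1 + 19·2 + 27·3 = 170
D: 36·0 + 5·3 + 10·3 + 5·3 + 19·1 + 27·4 = 187
A has the highest Borda score (265).

A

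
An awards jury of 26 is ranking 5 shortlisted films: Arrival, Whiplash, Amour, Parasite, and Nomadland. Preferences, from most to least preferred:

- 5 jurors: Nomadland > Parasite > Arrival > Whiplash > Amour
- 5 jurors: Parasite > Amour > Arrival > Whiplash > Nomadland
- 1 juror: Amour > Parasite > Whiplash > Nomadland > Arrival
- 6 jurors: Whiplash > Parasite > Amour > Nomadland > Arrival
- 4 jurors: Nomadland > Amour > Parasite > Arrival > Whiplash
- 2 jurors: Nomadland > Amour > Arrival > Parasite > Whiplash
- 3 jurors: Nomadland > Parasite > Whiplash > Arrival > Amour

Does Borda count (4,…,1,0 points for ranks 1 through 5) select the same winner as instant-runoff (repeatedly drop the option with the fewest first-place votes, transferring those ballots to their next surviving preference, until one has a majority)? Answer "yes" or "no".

no

Borda — scores: Arrival 31, Whiplash 42, Amour 49, Parasite 75, Nomadland 63. Winner: Parasite.
Instant-runoff — R1 Arrival 0, Whiplash 6, Amour 1, Parasite 5, Nomadland 14 (Nomadland winner). Winner: Nomadland.
The two methods disagree.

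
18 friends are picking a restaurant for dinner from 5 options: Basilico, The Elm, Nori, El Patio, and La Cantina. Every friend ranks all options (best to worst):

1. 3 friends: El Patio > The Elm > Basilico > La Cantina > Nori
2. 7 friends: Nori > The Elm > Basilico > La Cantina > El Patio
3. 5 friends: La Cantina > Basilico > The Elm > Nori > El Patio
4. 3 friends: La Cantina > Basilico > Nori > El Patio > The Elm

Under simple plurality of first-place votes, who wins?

La Cantina

First-place votes: Basilico 0, The Elm 0, Nori 7, El Patio 3, La Cantina 8.
La Cantina has the most first-place votes.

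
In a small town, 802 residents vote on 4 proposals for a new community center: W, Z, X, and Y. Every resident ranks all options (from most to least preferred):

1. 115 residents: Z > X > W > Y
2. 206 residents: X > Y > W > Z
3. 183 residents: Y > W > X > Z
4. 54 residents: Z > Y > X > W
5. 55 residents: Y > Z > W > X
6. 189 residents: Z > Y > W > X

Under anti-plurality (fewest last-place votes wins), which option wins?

Last-place votes: W 54, Z 389, X 244, Y 115.
W is ranked last by the fewest voters, so W wins.

W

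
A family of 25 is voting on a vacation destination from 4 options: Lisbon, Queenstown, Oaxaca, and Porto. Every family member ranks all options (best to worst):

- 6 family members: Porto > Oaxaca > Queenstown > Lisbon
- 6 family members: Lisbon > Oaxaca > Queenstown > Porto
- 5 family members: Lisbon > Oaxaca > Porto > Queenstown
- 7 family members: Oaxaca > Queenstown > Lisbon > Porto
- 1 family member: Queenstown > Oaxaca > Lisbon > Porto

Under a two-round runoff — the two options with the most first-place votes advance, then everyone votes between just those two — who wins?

Oaxaca

Round 1 first-place votes: Lisbon 11, Queenstown 1, Oaxaca 7, Porto 6.
Lisbon and Oaxaca advance.
Runoff: Lisbon is preferred to Oaxaca by 11 voters; Oaxaca by 14.
Oaxaca wins the runoff.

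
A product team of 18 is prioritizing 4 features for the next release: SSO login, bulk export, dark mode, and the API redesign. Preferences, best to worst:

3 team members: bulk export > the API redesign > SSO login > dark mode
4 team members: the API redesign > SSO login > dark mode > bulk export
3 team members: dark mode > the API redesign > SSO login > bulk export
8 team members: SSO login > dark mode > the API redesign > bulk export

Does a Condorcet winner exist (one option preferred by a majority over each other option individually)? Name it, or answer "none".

none

Checking pairwise contests:
the API redesign beats SSO login 10–8.
SSO login beats bulk export 15–3.
SSO login beats dark mode 15–3.
dark mode beats the API redesign 11–7.
Every option loses at least one head-to-head, so there is no Condorcet winner.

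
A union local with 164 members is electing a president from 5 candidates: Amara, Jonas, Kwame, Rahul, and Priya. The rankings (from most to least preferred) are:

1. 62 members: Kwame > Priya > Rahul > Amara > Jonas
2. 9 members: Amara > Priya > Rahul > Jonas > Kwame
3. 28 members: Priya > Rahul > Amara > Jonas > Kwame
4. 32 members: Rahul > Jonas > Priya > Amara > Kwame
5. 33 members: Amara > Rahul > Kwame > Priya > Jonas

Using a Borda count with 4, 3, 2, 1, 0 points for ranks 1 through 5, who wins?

Rahul

Amara: 62·1 + 9·4 + 28·2 + 32·1 + 33·4 = 318
Jonas: 62·0 + 9·1 + 28·1 + 32·3 + 33·0 = 133
Kwame: 62·4 + 9·0 + 28·0 + 32·0 + 33·2 = 314
Rahul: 62·2 + 9·2 + 28·3 + 32·4 + 33·3 = 453
Priya: 62·3 + 9·3 + 28·4 + 32·2 + 33·1 = 422
Rahul has the highest Borda score (453).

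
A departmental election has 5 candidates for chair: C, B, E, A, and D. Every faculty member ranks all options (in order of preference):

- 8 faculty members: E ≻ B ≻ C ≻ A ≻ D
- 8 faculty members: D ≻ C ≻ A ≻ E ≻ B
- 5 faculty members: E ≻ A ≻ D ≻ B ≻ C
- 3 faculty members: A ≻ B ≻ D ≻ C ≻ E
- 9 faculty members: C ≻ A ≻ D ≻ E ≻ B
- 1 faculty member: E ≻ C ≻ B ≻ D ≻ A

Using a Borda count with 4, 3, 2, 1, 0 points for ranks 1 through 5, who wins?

C

C: 8·2 + 8·3 + 5·0 + 3·1 + 9·4 + 1·3 = 82
B: 8·3 + 8·0 + 5·1 + 3·3 + 9·0 + 1·2 = 40
E: 8·4 + 8·1 + 5·4 + 3·0 + 9·1 + 1·4 = 73
A: 8·1 + 8·2 + 5·3 + 3·4 + 9·3 + 1·0 = 78
D: 8·0 + 8·4 + 5·2 + 3·2 + 9·2 + 1·1 = 67
C has the highest Borda score (82).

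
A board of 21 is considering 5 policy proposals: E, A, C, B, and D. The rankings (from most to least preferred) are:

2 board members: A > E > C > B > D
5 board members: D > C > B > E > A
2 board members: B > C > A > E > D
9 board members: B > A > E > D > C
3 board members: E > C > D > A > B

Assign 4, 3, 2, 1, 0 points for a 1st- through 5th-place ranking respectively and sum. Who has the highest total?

E: 2·3 + 5·1 + 2·1 + 9·2 + 3·4 = 43
A: 2·4 + 5·0 + 2·2 + 9·3 + 3·1 = 42
C: 2·2 + 5·3 + 2·3 + 9·0 + 3·3 = 34
B: 2·1 + 5·2 + 2·4 + 9·4 + 3·0 = 56
D: 2·0 + 5·4 + 2·0 + 9·1 + 3·2 = 35
B has the highest Borda score (56).

B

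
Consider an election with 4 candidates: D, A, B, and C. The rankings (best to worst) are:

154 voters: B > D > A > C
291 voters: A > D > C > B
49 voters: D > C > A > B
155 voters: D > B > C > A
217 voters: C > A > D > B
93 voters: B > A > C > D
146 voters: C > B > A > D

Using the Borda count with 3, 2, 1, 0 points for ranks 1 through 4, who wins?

D: 154·2 + 291·2 + 49·3 + 155·3 + 217·1 + 93·0 + 146·0 = 1719
A: 154·1 + 291·3 + 49·1 + 155·0 + 217·2 + 93·2 + 146·1 = 1842
B: 154·3 + 291·0 + 49·0 + 155·2 + 217·0 + 93·3 + 146·2 = 1343
C: 154·0 + 291·1 + 49·2 + 155·1 + 217·3 + 93·1 + 146·3 = 1726
A has the highest Borda score (1842).

A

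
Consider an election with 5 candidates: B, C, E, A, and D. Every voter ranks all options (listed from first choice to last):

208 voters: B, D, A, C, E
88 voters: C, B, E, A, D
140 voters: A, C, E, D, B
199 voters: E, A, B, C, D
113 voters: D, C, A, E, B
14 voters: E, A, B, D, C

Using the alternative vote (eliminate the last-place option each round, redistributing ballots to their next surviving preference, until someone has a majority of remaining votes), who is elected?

A

Round 1: B 208, C 88, E 213, A 140, D 113. Eliminate C.
Round 2: B 296, E 213, A 140, D 113. Eliminate D.
Round 3: B 296, E 213, A 253. Eliminate E.
Round 4: B 296, A 466. A has a majority.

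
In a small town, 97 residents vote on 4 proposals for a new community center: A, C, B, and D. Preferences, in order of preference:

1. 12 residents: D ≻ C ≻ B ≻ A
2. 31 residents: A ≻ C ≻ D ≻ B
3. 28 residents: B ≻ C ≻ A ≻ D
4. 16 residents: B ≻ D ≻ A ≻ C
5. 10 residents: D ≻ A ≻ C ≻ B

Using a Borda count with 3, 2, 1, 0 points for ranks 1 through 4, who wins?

A: 12·0 + 31·3 + 28·1 + 16·1 + 10·2 = 157
C: 12·2 + 31·2 + 28·2 + 16·0 + 10·1 = 152
B: 12·1 + 31·0 + 28·3 + 16·3 + 10·0 = 144
D: 12·3 + 31·1 + 28·0 + 16·2 + 10·3 = 129
A has the highest Borda score (157).

A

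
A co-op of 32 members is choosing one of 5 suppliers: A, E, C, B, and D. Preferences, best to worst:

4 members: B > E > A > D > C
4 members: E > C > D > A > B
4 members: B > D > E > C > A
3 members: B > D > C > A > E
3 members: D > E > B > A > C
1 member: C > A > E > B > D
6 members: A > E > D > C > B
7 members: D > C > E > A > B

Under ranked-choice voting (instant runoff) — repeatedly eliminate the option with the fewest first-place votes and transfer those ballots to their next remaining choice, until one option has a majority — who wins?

Round 1: A 6, E 4, C 1, B 11, D 10. Eliminate C.
Round 2: A 7, E 4, B 11, D 10. Eliminate E.
Round 3: A 7, B 11, D 14. Eliminate A.
Round 4: B 12, D 20. D has a majority.

D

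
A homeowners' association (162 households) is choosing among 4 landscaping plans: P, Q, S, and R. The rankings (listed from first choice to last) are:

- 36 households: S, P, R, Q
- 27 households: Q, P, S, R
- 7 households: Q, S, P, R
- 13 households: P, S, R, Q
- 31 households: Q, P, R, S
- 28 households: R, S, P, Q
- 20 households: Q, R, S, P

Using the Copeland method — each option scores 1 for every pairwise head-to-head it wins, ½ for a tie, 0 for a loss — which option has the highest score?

Q

P: beats R; loses to Q and S → score 1.
Q: beats P, S, and R → score 3.
S: beats P and R; loses to Q → score 2.
R: loses to P, Q, and S → score 0.
Q has the best pairwise record.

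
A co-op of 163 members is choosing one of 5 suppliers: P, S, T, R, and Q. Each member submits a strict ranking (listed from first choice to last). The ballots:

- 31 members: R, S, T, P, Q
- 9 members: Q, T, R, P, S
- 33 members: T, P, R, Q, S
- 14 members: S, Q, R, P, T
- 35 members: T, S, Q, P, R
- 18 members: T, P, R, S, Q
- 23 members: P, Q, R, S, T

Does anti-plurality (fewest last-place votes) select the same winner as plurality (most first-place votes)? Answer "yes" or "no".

no

Anti-plurality — last-place votes: P 0, S 42, T 37, R 35, Q 49. Winner: P.
Plurality — first-place votes: P 23, S 14, T 86, R 31, Q 9. Winner: T.
The two methods disagree.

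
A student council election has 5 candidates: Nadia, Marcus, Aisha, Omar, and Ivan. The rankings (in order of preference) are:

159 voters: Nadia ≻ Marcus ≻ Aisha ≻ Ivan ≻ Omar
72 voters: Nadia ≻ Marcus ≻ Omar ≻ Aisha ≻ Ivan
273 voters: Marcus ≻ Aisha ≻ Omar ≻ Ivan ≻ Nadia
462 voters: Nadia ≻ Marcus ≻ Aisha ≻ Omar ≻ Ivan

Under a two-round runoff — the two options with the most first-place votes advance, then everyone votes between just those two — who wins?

Nadia

Round 1 first-place votes: Nadia 693, Marcus 273, Aisha 0, Omar 0, Ivan 0.
Nadia and Marcus advance.
Runoff: Nadia is preferred to Marcus by 693 voters; Marcus by 273.
Nadia wins the runoff.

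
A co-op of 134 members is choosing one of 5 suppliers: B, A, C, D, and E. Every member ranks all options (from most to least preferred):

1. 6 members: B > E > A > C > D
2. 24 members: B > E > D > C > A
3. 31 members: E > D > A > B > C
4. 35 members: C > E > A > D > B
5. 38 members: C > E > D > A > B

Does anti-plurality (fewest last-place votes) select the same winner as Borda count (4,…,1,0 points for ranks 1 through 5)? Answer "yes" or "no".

Anti-plurality — last-place votes: B 73, A 24, C 31, D 6, E 0. Winner: E.
Borda — scores: B 151, A 182, C 322, D 252, E 433. Winner: E.
The two methods agree.

yes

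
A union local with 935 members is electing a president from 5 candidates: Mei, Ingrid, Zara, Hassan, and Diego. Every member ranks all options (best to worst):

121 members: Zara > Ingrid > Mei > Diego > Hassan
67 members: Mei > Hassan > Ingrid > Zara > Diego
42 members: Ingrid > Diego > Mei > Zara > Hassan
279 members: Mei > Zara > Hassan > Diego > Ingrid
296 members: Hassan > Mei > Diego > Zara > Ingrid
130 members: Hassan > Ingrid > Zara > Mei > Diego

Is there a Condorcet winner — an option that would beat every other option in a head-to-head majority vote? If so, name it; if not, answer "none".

Mei

Mei vs Ingrid: 642–293 for Mei.
Mei vs Zara: 684–251 for Mei.
Mei vs Hassan: 509–426 for Mei.
Mei vs Diego: 893–42 for Mei.
Mei beats every other option head-to-head.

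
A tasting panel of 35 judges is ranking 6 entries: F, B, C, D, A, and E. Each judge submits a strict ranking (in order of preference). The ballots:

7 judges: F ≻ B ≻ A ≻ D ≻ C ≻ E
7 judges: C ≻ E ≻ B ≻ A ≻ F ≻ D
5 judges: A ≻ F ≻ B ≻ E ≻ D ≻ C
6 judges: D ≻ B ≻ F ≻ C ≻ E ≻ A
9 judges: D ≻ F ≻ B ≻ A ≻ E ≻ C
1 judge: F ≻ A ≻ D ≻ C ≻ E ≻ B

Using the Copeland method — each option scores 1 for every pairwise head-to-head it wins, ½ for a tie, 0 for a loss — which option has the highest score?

F

F: beats B, C, D, A, and E → score 5.
B: beats C, D, A, and E; loses to F → score 4.
C: beats E; loses to F, B, D, and A → score 1.
D: beats C and E; loses to F, B, and A → score 2.
A: beats C, D, and E; loses to F and B → score 3.
E: loses to F, B, C, D, and A → score 0.
F has the best pairwise record.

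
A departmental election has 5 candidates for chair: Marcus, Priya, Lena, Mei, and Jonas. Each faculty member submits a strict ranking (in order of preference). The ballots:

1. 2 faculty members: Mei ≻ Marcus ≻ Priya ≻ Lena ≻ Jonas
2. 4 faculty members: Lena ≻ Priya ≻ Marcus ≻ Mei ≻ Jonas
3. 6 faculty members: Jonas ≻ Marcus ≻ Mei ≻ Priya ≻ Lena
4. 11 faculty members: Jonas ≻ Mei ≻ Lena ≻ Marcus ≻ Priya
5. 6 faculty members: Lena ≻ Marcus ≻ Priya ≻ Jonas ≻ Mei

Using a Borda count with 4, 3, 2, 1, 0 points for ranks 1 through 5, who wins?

Marcus: 2·3 + 4·2 + 6·3 + 11·1 + 6·3 = 61
Priya: 2·2 + 4·3 + 6·1 + 11·0 + 6·2 = 34
Lena: 2·1 + 4·4 + 6·0 + 11·2 + 6·4 = 64
Mei: 2·4 + 4·1 + 6·2 + 11·3 + 6·0 = 57
Jonas: 2·0 + 4·0 + 6·4 + 11·4 + 6·1 = 74
Jonas has the highest Borda score (74).

Jonas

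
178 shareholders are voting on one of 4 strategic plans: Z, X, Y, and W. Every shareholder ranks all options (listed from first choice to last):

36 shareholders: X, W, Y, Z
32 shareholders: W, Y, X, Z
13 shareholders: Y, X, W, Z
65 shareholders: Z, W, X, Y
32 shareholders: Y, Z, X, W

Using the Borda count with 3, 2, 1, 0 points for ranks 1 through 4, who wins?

Z: 36·0 + 32·0 + 13·0 + 65·3 + 32·2 = 259
X: 36·3 + 32·1 + 13·2 + 65·1 + 32·1 = 263
Y: 36·1 + 32·2 + 13·3 + 65·0 + 32·3 = 235
W: 36·2 + 32·3 + 13·1 + 65·2 + 32·0 = 311
W has the highest Borda score (311).

W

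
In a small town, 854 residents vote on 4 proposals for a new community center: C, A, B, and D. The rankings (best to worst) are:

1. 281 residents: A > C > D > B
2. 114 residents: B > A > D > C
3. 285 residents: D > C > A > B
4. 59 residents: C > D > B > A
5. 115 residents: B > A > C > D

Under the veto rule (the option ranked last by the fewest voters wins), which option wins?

Last-place votes: C 114, A 59, B 566, D 115.
A is ranked last by the fewest voters, so A wins.

A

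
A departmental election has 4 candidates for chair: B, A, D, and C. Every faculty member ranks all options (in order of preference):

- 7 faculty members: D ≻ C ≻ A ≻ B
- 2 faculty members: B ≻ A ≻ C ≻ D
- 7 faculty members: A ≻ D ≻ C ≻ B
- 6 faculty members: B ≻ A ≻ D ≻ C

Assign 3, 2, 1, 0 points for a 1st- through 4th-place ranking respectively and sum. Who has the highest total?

B: 7·0 + 2·3 + 7·0 + 6·3 = 24
A: 7·1 + 2·2 + 7·3 + 6·2 = 44
D: 7·3 + 2·0 + 7·2 + 6·1 = 41
C: 7·2 + 2·1 + 7·1 + 6·0 = 23
A has the highest Borda score (44).

A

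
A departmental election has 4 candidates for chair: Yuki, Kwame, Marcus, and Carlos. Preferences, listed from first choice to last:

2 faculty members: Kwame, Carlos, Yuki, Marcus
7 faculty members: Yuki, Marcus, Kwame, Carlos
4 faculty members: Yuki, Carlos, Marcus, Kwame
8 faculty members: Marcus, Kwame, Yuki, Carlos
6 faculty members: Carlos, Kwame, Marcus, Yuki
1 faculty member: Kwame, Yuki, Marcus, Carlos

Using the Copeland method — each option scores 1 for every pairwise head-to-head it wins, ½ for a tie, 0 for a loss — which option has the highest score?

Yuki: beats Carlos; ties Marcus; loses to Kwame → score 1.5.
Kwame: beats Yuki and Carlos; loses to Marcus → score 2.
Marcus: beats Kwame and Carlos; ties Yuki → score 2.5.
Carlos: loses to Yuki, Kwame, and Marcus → score 0.
Marcus has the best pairwise record.

Marcus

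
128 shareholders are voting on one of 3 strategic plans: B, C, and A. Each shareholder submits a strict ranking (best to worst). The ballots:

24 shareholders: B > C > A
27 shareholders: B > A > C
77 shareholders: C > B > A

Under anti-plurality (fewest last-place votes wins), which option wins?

B

Last-place votes: B 0, C 27, A 101.
B is ranked last by the fewest voters, so B wins.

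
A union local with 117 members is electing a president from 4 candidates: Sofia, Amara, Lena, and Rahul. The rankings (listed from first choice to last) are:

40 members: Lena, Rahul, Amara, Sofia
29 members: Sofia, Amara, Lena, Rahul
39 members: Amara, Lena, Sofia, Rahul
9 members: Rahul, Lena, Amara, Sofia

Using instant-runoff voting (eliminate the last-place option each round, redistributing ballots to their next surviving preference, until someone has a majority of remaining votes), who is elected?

Amara

Round 1: Sofia 29, Amara 39, Lena 40, Rahul 9. Eliminate Rahul.
Round 2: Sofia 29, Amara 39, Lena 49. Eliminate Sofia.
Round 3: Amara 68, Lena 49. Amara has a majority.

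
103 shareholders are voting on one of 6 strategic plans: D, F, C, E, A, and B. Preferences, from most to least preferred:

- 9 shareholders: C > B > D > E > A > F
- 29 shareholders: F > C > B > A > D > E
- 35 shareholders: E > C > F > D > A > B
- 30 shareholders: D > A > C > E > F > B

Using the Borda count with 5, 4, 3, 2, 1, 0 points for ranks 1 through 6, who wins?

C

D: 9·3 + 29·1 + 35·2 + 30·5 = 276
F: 9·0 + 29·5 + 35·3 + 30·1 = 280
C: 9·5 + 29·4 + 35·4 + 30·3 = 391
E: 9·2 + 29·0 + 35·5 + 30·2 = 253
A: 9·1 + 29·2 + 35·1 + 30·4 = 222
B: 9·4 + 29·3 + 35·0 + 30·0 = 123
C has the highest Borda score (391).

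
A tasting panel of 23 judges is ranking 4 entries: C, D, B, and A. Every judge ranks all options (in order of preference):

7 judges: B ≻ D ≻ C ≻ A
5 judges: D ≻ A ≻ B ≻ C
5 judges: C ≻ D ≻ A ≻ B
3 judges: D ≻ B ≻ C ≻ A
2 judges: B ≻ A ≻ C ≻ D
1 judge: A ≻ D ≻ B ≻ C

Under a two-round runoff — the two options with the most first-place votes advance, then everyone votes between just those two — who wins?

Round 1 first-place votes: C 5, D 8, B 9, A 1.
B and D advance.
Runoff: B is preferred to D by 9 voters; D by 14.
D wins the runoff.

D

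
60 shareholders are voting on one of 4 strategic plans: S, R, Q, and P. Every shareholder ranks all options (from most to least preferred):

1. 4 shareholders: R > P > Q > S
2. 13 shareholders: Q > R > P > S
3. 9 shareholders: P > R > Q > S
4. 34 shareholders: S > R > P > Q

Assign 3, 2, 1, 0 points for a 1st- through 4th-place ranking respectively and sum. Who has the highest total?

R

S: 4·0 + 13·0 + 9·0 + 34·3 = 102
R: 4·3 + 13·2 + 9·2 + 34·2 = 124
Q: 4·1 + 13·3 + 9·1 + 34·0 = 52
P: 4·2 + 13·1 + 9·3 + 34·1 = 82
R has the highest Borda score (124).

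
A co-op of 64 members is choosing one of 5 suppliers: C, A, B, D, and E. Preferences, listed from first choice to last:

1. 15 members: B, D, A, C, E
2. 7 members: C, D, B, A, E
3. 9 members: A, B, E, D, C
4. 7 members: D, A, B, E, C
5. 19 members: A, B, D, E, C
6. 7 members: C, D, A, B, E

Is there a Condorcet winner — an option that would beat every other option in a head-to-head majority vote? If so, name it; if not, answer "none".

Checking pairwise contests:
A beats C 50–14.
D beats A 36–28.
A beats B 42–22.
B beats D 43–21.
A beats E 64–0.
Every option loses at least one head-to-head, so there is no Condorcet winner.

none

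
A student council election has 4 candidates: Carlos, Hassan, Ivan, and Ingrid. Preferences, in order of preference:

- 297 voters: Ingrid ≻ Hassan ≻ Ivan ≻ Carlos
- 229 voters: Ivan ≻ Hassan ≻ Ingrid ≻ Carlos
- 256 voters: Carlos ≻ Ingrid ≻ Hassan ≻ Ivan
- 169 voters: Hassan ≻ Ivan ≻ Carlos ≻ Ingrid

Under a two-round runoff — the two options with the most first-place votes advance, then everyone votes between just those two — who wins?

Ingrid

Round 1 first-place votes: Carlos 256, Hassan 169, Ivan 229, Ingrid 297.
Ingrid and Carlos advance.
Runoff: Ingrid is preferred to Carlos by 526 voters; Carlos by 425.
Ingrid wins the runoff.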